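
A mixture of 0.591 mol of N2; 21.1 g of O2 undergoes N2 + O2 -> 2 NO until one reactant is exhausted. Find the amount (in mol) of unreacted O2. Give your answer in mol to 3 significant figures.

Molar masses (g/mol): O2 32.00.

0.0684 mol

n(N2) = 0.5910 mol
n(O2) = 21.10 / 32.00 = 0.6594 mol
n/ν for N2 = 0.5910/1 = 0.5910
n/ν for O2 = 0.6594/1 = 0.6594
Smallest n/ν is N2 → limiting reagent.
O2 consumed = (1/1) × 0.5910 = 0.5910 mol
O2 remaining = 0.6594 − 0.5910 = 0.06840 mol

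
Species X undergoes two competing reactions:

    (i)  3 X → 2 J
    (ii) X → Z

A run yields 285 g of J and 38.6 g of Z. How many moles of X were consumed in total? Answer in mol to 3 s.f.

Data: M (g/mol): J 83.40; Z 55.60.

5.82 mol

n(J) = 285 / 83.40 = 3.417 mol
n(Z) = 38.6 / 55.60 = 0.6942 mol
n(X) via (i) = (3/2)×3.417 = 5.126 mol
n(X) via (ii) = (1/1)×0.6942 = 0.6942 mol
total n(X) = 5.126 + 0.6942 = 5.820 mol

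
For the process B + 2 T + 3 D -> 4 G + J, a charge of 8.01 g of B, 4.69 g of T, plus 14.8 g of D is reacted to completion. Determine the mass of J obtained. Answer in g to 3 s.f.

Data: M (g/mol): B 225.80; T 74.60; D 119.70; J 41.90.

n(B) = 8.010 / 225.80 = 0.03547 mol
n(T) = 4.690 / 74.60 = 0.06287 mol
n(D) = 14.80 / 119.70 = 0.1236 mol
n/ν for B = 0.03547/1 = 0.03547
n/ν for T = 0.06287/2 = 0.03144
n/ν for D = 0.1236/3 = 0.04120
Smallest n/ν is T → limiting reagent.
n(J) = (1/2) × 0.06287 = 0.03144 mol
mass = 0.03144 × 41.90 = 1.317 g

1.32 g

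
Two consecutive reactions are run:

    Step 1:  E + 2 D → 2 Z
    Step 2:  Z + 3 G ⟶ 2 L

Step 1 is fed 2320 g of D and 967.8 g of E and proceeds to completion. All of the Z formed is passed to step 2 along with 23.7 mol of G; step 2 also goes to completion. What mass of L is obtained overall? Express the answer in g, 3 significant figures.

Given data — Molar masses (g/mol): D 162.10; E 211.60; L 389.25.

6150 g

Step 1:
n(D) = 2320 / 162.10 = 14.31 mol
n(E) = 967.8 / 211.60 = 4.574 mol
n/ν for D = 14.31/2 = 7.155
n/ν for E = 4.574/1 = 4.574
Smallest n/ν is E → limiting reagent.
n(Z) produced = (2/1) × 4.574 = 9.148 mol
Step 2:
n(Z) available = 9.148 mol
n(G) = 23.70 mol
n/ν for Z = 9.148/1 = 9.148
n/ν for G = 23.70/3 = 7.900
Smallest n/ν is G → limiting reagent.
n(L) = (2/3) × 23.70 = 15.80 mol
mass = 15.80 × 389.25 = 6150 g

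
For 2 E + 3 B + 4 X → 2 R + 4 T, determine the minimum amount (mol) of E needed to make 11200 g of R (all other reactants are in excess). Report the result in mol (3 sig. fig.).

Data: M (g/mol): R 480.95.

23.3 mol

n(R) = 11200 / 480.95 = 23.29 mol
n(E) = (2/2) × 23.29 = 23.29 mol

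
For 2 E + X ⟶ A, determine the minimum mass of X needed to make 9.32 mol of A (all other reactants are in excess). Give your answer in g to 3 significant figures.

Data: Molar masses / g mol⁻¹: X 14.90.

n(A) = 9.320 mol
n(X) = (1/1) × 9.320 = 9.320 mol
mass = 9.320 × 14.90 = 138.9 g

139 g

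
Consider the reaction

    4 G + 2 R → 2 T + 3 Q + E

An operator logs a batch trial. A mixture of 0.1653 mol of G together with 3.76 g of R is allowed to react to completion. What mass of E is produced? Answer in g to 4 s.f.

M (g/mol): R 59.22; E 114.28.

n(G) = 0.1653 mol
n(R) = 3.760 / 59.22 = 0.06349 mol
n/ν for G = 0.1653/4 = 0.04133
n/ν for R = 0.06349/2 = 0.03175
Smallest n/ν is R → limiting reagent.
n(E) = (1/2) × 0.06349 = 0.03175 mol
mass = 0.03175 × 114.28 = 3.628 g

3.628 g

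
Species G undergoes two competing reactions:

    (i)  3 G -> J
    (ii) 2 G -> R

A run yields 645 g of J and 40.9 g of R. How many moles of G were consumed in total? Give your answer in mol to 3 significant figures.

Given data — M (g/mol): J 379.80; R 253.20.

5.42 mol

n(J) = 645 / 379.80 = 1.698 mol
n(R) = 40.9 / 253.20 = 0.1615 mol
n(G) via (i) = (3/1)×1.698 = 5.094 mol
n(G) via (ii) = (2/1)×0.1615 = 0.3230 mol
total n(G) = 5.094 + 0.3230 = 5.417 mol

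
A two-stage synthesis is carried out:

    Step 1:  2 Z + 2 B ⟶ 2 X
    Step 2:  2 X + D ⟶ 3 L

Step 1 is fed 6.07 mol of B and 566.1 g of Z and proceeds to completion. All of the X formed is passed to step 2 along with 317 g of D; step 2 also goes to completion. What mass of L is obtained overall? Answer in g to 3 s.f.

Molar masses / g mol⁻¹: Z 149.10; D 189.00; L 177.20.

892 g

Step 1:
n(B) = 6.070 mol
n(Z) = 566.1 / 149.10 = 3.797 mol
n/ν for B = 6.070/2 = 3.035
n/ν for Z = 3.797/2 = 1.899
Smallest n/ν is Z → limiting reagent.
n(X) produced = (2/2) × 3.797 = 3.797 mol
Step 2:
n(X) available = 3.797 mol
n(D) = 317.0 / 189.00 = 1.677 mol
n/ν for X = 3.797/2 = 1.899
n/ν for D = 1.677/1 = 1.677
Smallest n/ν is D → limiting reagent.
n(L) = (3/1) × 1.677 = 5.031 mol
mass = 5.031 × 177.20 = 891.5 g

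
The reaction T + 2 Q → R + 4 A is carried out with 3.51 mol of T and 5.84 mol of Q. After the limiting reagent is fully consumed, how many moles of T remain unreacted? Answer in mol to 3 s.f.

0.590 mol

n(T) = 3.510 mol
n(Q) = 5.840 mol
n/ν for T = 3.510/1 = 3.510
n/ν for Q = 5.840/2 = 2.920
Smallest n/ν is Q → limiting reagent.
T consumed = (1/2) × 5.840 = 2.920 mol
T remaining = 3.510 − 2.920 = 0.5900 mol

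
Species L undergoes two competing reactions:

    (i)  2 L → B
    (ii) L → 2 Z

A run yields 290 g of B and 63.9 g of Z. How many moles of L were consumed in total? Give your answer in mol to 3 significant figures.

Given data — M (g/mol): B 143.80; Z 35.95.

4.92 mol

n(B) = 290 / 143.80 = 2.017 mol
n(Z) = 63.9 / 35.95 = 1.777 mol
n(L) via (i) = (2/1)×2.017 = 4.034 mol
n(L) via (ii) = (1/2)×1.777 = 0.8885 mol
total n(L) = 4.034 + 0.8885 = 4.923 mol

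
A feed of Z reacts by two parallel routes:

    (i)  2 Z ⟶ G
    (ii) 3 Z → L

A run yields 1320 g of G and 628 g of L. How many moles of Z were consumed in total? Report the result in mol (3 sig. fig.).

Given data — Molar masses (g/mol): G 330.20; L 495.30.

n(G) = 1320 / 330.20 = 3.998 mol
n(L) = 628 / 495.30 = 1.268 mol
n(Z) via (i) = (2/1)×3.998 = 7.996 mol
n(Z) via (ii) = (3/1)×1.268 = 3.804 mol
total n(Z) = 7.996 + 3.804 = 11.80 mol

11.8 mol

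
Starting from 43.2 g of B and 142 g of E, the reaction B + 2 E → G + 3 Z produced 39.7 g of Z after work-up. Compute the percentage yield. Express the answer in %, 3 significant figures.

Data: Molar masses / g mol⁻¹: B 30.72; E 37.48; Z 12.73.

73.9 %

n(B) = 43.20 / 30.72 = 1.406 mol
n(E) = 142.0 / 37.48 = 3.789 mol
n/ν for B = 1.406/1 = 1.406
n/ν for E = 3.789/2 = 1.895
Smallest n/ν is B → limiting reagent.
theoretical n(Z) = (3/1) × 1.406 = 4.218 mol → 53.70 g
% yield = 39.7 / 53.70 × 100 = 73.93 %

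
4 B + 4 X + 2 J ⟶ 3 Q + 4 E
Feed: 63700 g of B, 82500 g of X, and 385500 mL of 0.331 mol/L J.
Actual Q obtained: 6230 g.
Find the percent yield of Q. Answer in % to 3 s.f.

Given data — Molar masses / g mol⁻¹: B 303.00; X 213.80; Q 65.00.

60.8 %

n(B) = 63700 / 303.00 = 210.2 mol
n(X) = 82500 / 213.80 = 385.9 mol
n(J) = 0.331 × 385500/1000 = 127.6 mol
n/ν for B = 210.2/4 = 52.55
n/ν for X = 385.9/4 = 96.48
n/ν for J = 127.6/2 = 63.80
Smallest n/ν is B → limiting reagent.
theoretical n(Q) = (3/4) × 210.2 = 157.7 mol → 10250 g
% yield = 6230 / 10250 × 100 = 60.78 %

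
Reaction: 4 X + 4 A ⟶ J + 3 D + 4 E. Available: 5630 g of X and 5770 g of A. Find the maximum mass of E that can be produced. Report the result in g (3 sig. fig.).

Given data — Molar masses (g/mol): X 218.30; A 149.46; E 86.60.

2230 g

n(X) = 5630 / 218.30 = 25.79 mol
n(A) = 5770 / 149.46 = 38.61 mol
n/ν for X = 25.79/4 = 6.448
n/ν for A = 38.61/4 = 9.653
Smallest n/ν is X → limiting reagent.
n(E) = (4/4) × 25.79 = 25.79 mol
mass = 25.79 × 86.60 = 2233 g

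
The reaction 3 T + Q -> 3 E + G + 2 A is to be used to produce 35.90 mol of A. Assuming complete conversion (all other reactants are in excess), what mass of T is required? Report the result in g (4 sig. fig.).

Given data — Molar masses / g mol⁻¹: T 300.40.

16180 g

n(A) = 35.90 mol
n(T) = (3/2) × 35.90 = 53.85 mol
mass = 53.85 × 300.40 = 16180 g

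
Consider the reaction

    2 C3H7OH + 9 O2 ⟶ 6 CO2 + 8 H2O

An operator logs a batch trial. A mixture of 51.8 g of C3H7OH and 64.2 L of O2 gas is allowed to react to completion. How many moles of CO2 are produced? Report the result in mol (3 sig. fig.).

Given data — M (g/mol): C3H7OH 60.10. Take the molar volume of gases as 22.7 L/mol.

1.89 mol

n(C3H7OH) = 51.80 / 60.10 = 0.8619 mol
n(O2) = 64.20 / 22.7 = 2.828 mol
n/ν → C3H7OH: 0.4310, O2: 0.3142; O2 is limiting.
n(CO2) = (6/9) × 2.828 = 1.885 mol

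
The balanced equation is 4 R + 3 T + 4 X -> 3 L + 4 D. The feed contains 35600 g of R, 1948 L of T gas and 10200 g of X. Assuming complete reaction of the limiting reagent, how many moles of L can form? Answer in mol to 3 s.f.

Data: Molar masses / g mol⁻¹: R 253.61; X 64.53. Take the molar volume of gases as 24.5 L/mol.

n(R) = 35600 / 253.61 = 140.4 mol
n(T) = 1948 / 24.5 = 79.51 mol
n(X) = 10200 / 64.53 = 158.1 mol
n/ν for R = 140.4/4 = 35.10
n/ν for T = 79.51/3 = 26.50
n/ν for X = 158.1/4 = 39.53
Smallest n/ν is T → limiting reagent.
n(L) = (3/3) × 79.51 = 79.51 mol

79.5 mol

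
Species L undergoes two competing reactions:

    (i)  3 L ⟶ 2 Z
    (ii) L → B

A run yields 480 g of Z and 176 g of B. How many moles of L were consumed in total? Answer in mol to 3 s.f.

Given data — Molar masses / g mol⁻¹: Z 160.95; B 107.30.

6.11 mol

n(Z) = 480 / 160.95 = 2.982 mol
n(B) = 176 / 107.30 = 1.640 mol
n(L) via (i) = (3/2)×2.982 = 4.473 mol
n(L) via (ii) = (1/1)×1.640 = 1.640 mol
total n(L) = 4.473 + 1.640 = 6.113 mol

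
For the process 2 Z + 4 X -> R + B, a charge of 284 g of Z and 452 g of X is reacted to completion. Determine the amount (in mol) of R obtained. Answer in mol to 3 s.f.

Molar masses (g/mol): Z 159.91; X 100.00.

0.888 mol

n(Z) = 284.0 / 159.91 = 1.776 mol
n(X) = 452.0 / 100.00 = 4.520 mol
n/ν for Z = 1.776/2 = 0.8880
n/ν for X = 4.520/4 = 1.130
Smallest n/ν is Z → limiting reagent.
n(R) = (1/2) × 1.776 = 0.8880 mol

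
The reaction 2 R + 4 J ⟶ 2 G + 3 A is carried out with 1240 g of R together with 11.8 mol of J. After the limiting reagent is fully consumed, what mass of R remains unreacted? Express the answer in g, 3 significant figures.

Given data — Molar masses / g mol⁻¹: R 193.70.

n(R) = 1240 / 193.70 = 6.402 mol
n(J) = 11.80 mol
n/ν for R = 6.402/2 = 3.201
n/ν for J = 11.80/4 = 2.950
Smallest n/ν is J → limiting reagent.
R consumed = (2/4) × 11.80 = 5.900 mol
R remaining = 6.402 − 5.900 = 0.5020 mol
mass = 0.5020 × 193.70 = 97.24 g

97.2 g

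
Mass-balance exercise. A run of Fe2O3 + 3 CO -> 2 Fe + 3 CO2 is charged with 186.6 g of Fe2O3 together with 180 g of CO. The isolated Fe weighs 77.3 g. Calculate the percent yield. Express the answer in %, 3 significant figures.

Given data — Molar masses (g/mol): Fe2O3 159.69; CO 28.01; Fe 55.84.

n(Fe2O3) = 186.6 / 159.69 = 1.169 mol
n(CO) = 180.0 / 28.01 = 6.426 mol
n/ν for Fe2O3 = 1.169/1 = 1.169
n/ν for CO = 6.426/3 = 2.142
Smallest n/ν is Fe2O3 → limiting reagent.
theoretical n(Fe) = (2/1) × 1.169 = 2.338 mol → 130.6 g
% yield = 77.3 / 130.6 × 100 = 59.19 %

59.2 %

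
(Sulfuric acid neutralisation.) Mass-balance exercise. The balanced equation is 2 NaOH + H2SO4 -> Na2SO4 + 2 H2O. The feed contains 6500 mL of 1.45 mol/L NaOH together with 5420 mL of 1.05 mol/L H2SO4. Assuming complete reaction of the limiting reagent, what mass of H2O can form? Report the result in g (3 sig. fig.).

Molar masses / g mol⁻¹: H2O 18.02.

170 g

n(NaOH) = 1.45 × 6500/1000 = 9.425 mol
n(H2SO4) = 1.05 × 5420/1000 = 5.691 mol
n/ν for NaOH = 9.425/2 = 4.713
n/ν for H2SO4 = 5.691/1 = 5.691
Smallest n/ν is NaOH → limiting reagent.
n(H2O) = (2/2) × 9.425 = 9.425 mol
mass = 9.425 × 18.02 = 169.8 g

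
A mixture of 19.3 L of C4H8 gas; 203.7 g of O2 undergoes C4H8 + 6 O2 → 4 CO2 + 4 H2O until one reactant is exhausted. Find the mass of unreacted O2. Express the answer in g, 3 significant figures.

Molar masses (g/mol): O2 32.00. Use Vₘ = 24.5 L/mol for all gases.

52.5 g

n(C4H8) = 19.30 / 24.5 = 0.7878 mol
n(O2) = 203.7 / 32.00 = 6.366 mol
n/ν for C4H8 = 0.7878/1 = 0.7878
n/ν for O2 = 6.366/6 = 1.061
Smallest n/ν is C4H8 → limiting reagent.
O2 consumed = (6/1) × 0.7878 = 4.727 mol
O2 remaining = 6.366 − 4.727 = 1.639 mol
mass = 1.639 × 32.00 = 52.45 g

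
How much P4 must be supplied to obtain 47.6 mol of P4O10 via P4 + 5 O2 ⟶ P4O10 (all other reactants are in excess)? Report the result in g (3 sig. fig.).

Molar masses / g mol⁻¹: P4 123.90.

n(P4O10) = 47.60 mol
n(P4) = (1/1) × 47.60 = 47.60 mol
mass = 47.60 × 123.90 = 5898 g

5900 g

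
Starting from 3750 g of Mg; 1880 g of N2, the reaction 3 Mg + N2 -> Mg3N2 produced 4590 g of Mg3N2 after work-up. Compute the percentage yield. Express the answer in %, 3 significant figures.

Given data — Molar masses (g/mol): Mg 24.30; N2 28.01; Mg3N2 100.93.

88.4 %

n(Mg) = 3750 / 24.30 = 154.3 mol
n(N2) = 1880 / 28.01 = 67.12 mol
n/ν → Mg: 51.43, N2: 67.12; Mg is limiting.
theoretical n(Mg3N2) = (1/3) × 154.3 = 51.43 mol → 5191 g
% yield = 4590 / 5191 × 100 = 88.42 %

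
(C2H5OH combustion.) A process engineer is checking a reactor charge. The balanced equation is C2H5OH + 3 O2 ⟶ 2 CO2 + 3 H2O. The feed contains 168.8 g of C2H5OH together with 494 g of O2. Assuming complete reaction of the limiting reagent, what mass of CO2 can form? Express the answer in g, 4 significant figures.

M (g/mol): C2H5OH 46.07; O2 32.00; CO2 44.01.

322.5 g

n(C2H5OH) = 168.8 / 46.07 = 3.664 mol
n(O2) = 494.0 / 32.00 = 15.44 mol
n/ν for C2H5OH = 3.664/1 = 3.664
n/ν for O2 = 15.44/3 = 5.147
Smallest n/ν is C2H5OH → limiting reagent.
n(CO2) = (2/1) × 3.664 = 7.328 mol
mass = 7.328 × 44.01 = 322.5 g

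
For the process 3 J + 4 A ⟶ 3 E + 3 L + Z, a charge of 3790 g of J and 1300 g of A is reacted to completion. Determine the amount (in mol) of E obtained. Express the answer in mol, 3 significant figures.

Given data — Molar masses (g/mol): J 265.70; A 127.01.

n(J) = 3790 / 265.70 = 14.26 mol
n(A) = 1300 / 127.01 = 10.24 mol
n/ν for J = 14.26/3 = 4.753
n/ν for A = 10.24/4 = 2.560
Smallest n/ν is A → limiting reagent.
n(E) = (3/4) × 10.24 = 7.680 mol

7.68 mol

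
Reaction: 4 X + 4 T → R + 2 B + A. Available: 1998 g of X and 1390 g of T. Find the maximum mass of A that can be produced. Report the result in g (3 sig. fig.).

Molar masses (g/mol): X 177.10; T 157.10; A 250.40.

554 g

n(X) = 1998 / 177.10 = 11.28 mol
n(T) = 1390 / 157.10 = 8.848 mol
n/ν for X = 11.28/4 = 2.820
n/ν for T = 8.848/4 = 2.212
Smallest n/ν is T → limiting reagent.
n(A) = (1/4) × 8.848 = 2.212 mol
mass = 2.212 × 250.40 = 553.9 g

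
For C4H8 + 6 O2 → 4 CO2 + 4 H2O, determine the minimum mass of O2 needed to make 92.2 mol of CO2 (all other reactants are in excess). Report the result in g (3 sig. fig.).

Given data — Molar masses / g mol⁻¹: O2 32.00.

n(CO2) = 92.20 mol
n(O2) = (6/4) × 92.20 = 138.3 mol
mass = 138.3 × 32.00 = 4426 g

4430 g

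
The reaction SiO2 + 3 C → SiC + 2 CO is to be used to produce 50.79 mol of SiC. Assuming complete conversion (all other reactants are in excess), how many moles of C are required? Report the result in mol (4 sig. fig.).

n(SiC) = 50.79 mol
n(C) = (3/1) × 50.79 = 152.4 mol

152.4 mol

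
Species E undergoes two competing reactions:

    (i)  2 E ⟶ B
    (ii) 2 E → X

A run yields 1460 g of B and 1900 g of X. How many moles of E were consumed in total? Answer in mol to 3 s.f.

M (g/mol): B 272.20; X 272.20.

24.7 mol

n(B) = 1460 / 272.20 = 5.364 mol
n(X) = 1900 / 272.20 = 6.980 mol
n(E) via (i) = (2/1)×5.364 = 10.73 mol
n(E) via (ii) = (2/1)×6.980 = 13.96 mol
total n(E) = 10.73 + 13.96 = 24.69 mol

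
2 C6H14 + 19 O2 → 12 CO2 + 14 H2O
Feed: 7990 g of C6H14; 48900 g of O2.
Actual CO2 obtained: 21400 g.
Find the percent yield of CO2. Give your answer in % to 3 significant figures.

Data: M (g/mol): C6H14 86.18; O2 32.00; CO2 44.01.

87.4 %

n(C6H14) = 7990 / 86.18 = 92.71 mol
n(O2) = 48900 / 32.00 = 1528 mol
n/ν → C6H14: 46.36, O2: 80.42; C6H14 is limiting.
theoretical n(CO2) = (12/2) × 92.71 = 556.3 mol → 24480 g
% yield = 21400 / 24480 × 100 = 87.42 %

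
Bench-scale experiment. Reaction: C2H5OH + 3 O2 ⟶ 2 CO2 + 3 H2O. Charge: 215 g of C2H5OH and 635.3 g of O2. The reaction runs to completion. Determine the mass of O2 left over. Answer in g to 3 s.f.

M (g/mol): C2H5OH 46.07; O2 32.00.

n(C2H5OH) = 215.0 / 46.07 = 4.667 mol
n(O2) = 635.3 / 32.00 = 19.85 mol
n/ν for C2H5OH = 4.667/1 = 4.667
n/ν for O2 = 19.85/3 = 6.617
Smallest n/ν is C2H5OH → limiting reagent.
O2 consumed = (3/1) × 4.667 = 14.00 mol
O2 remaining = 19.85 − 14.00 = 5.850 mol
mass = 5.850 × 32.00 = 187.2 g

187 g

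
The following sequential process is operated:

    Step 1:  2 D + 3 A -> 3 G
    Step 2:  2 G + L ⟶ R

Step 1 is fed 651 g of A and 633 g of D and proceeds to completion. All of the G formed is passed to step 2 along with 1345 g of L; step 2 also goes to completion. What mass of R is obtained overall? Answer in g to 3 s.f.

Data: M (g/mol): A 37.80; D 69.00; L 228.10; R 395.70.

Step 1:
n(A) = 651.0 / 37.80 = 17.22 mol
n(D) = 633.0 / 69.00 = 9.174 mol
n/ν → A: 5.740, D: 4.587; D is limiting.
n(G) produced = (3/2) × 9.174 = 13.76 mol
Step 2:
n(G) available = 13.76 mol
n(L) = 1345 / 228.10 = 5.897 mol
n/ν → G: 6.880, L: 5.897; L is limiting.
n(R) = (1/1) × 5.897 = 5.897 mol
mass = 5.897 × 395.70 = 2333 g

2330 g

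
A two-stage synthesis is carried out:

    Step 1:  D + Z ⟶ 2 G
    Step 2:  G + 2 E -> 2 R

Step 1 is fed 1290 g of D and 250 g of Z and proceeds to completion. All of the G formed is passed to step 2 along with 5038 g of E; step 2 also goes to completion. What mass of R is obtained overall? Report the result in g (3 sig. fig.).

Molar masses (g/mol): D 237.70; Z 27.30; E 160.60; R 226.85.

4920 g

Step 1:
n(D) = 1290 / 237.70 = 5.427 mol
n(Z) = 250.0 / 27.30 = 9.158 mol
n/ν for D = 5.427/1 = 5.427
n/ν for Z = 9.158/1 = 9.158
Smallest n/ν is D → limiting reagent.
n(G) produced = (2/1) × 5.427 = 10.85 mol
Step 2:
n(G) available = 10.85 mol
n(E) = 5038 / 160.60 = 31.37 mol
n/ν for G = 10.85/1 = 10.85
n/ν for E = 31.37/2 = 15.69
Smallest n/ν is G → limiting reagent.
n(R) = (2/1) × 10.85 = 21.70 mol
mass = 21.70 × 226.85 = 4923 g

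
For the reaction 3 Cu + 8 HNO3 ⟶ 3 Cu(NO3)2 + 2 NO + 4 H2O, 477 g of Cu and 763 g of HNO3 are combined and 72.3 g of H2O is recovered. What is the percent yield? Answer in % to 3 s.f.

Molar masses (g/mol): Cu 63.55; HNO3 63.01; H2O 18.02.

n(Cu) = 477.0 / 63.55 = 7.506 mol
n(HNO3) = 763.0 / 63.01 = 12.11 mol
n/ν → Cu: 2.502, HNO3: 1.514; HNO3 is limiting.
theoretical n(H2O) = (4/8) × 12.11 = 6.055 mol → 109.1 g
% yield = 72.3 / 109.1 × 100 = 66.27 %

66.3 %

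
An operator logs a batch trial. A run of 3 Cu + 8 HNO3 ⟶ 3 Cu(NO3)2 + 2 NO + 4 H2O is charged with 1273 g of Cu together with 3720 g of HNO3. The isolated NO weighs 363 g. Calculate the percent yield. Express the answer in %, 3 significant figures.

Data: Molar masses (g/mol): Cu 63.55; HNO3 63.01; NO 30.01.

90.6 %

n(Cu) = 1273 / 63.55 = 20.03 mol
n(HNO3) = 3720 / 63.01 = 59.04 mol
n/ν for Cu = 20.03/3 = 6.677
n/ν for HNO3 = 59.04/8 = 7.380
Smallest n/ν is Cu → limiting reagent.
theoretical n(NO) = (2/3) × 20.03 = 13.35 mol → 400.6 g
% yield = 363 / 400.6 × 100 = 90.61 %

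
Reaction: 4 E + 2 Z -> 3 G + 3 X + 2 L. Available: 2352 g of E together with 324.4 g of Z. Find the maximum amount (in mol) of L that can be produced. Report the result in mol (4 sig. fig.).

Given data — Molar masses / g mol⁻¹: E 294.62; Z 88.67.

n(E) = 2352 / 294.62 = 7.983 mol
n(Z) = 324.4 / 88.67 = 3.659 mol
n/ν for E = 7.983/4 = 1.996
n/ν for Z = 3.659/2 = 1.830
Smallest n/ν is Z → limiting reagent.
n(L) = (2/2) × 3.659 = 3.659 mol

3.659 mol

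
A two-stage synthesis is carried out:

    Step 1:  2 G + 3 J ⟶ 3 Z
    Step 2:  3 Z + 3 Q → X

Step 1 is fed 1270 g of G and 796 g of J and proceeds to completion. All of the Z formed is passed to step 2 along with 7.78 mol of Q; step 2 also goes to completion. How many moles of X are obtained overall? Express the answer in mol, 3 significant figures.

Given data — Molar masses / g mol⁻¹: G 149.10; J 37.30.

Step 1:
n(G) = 1270 / 149.10 = 8.518 mol
n(J) = 796.0 / 37.30 = 21.34 mol
n/ν for G = 8.518/2 = 4.259
n/ν for J = 21.34/3 = 7.113
Smallest n/ν is G → limiting reagent.
n(Z) produced = (3/2) × 8.518 = 12.78 mol
Step 2:
n(Z) available = 12.78 mol
n(Q) = 7.780 mol
n/ν for Z = 12.78/3 = 4.260
n/ν for Q = 7.780/3 = 2.593
Smallest n/ν is Q → limiting reagent.
n(X) = (1/3) × 7.780 = 2.593 mol

2.59 mol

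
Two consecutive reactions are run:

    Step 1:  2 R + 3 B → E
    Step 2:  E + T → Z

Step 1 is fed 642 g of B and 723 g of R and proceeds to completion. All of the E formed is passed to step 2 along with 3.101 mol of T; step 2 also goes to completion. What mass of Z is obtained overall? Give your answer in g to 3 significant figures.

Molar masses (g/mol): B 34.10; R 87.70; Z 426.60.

1320 g

Step 1:
n(B) = 642.0 / 34.10 = 18.83 mol
n(R) = 723.0 / 87.70 = 8.244 mol
n/ν for B = 18.83/3 = 6.277
n/ν for R = 8.244/2 = 4.122
Smallest n/ν is R → limiting reagent.
n(E) produced = (1/2) × 8.244 = 4.122 mol
Step 2:
n(E) available = 4.122 mol
n(T) = 3.101 mol
n/ν for E = 4.122/1 = 4.122
n/ν for T = 3.101/1 = 3.101
Smallest n/ν is T → limiting reagent.
n(Z) = (1/1) × 3.101 = 3.101 mol
mass = 3.101 × 426.60 = 1323 g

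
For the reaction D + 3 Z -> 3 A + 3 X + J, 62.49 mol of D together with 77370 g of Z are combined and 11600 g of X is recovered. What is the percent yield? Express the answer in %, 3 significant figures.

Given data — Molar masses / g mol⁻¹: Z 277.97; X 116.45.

n(D) = 62.49 mol
n(Z) = 77370 / 277.97 = 278.3 mol
n/ν for D = 62.49/1 = 62.49
n/ν for Z = 278.3/3 = 92.77
Smallest n/ν is D → limiting reagent.
theoretical n(X) = (3/1) × 62.49 = 187.5 mol → 21830 g
% yield = 11600 / 21830 × 100 = 53.14 %

53.1 %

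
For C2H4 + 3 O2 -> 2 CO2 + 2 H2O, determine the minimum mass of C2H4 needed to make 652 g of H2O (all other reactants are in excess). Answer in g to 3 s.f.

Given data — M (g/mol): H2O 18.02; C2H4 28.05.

507 g

n(H2O) = 652 / 18.02 = 36.18 mol
n(C2H4) = (1/2) × 36.18 = 18.09 mol
mass = 18.09 × 28.05 = 507.4 g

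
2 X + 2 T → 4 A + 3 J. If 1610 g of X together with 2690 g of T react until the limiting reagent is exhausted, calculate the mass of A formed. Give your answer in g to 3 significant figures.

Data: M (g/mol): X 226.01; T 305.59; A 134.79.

n(X) = 1610 / 226.01 = 7.124 mol
n(T) = 2690 / 305.59 = 8.803 mol
n/ν for X = 7.124/2 = 3.562
n/ν for T = 8.803/2 = 4.402
Smallest n/ν is X → limiting reagent.
n(A) = (4/2) × 7.124 = 14.25 mol
mass = 14.25 × 134.79 = 1921 g

1920 g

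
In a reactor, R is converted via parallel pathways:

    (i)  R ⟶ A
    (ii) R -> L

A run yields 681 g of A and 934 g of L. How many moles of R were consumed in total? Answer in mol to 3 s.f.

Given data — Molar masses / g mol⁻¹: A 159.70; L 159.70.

n(A) = 681 / 159.70 = 4.264 mol
n(L) = 934 / 159.70 = 5.848 mol
n(R) via (i) = (1/1)×4.264 = 4.264 mol
n(R) via (ii) = (1/1)×5.848 = 5.848 mol
total n(R) = 4.264 + 5.848 = 10.11 mol

10.1 mol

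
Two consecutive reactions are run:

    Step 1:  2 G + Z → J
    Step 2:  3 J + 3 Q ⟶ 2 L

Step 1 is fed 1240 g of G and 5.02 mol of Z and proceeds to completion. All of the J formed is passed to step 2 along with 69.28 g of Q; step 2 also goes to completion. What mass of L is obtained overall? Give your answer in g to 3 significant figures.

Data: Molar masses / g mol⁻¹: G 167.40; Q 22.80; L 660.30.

1340 g

Step 1:
n(G) = 1240 / 167.40 = 7.407 mol
n(Z) = 5.020 mol
n/ν for G = 7.407/2 = 3.704
n/ν for Z = 5.020/1 = 5.020
Smallest n/ν is G → limiting reagent.
n(J) produced = (1/2) × 7.407 = 3.704 mol
Step 2:
n(J) available = 3.704 mol
n(Q) = 69.28 / 22.80 = 3.039 mol
n/ν for J = 3.704/3 = 1.235
n/ν for Q = 3.039/3 = 1.013
Smallest n/ν is Q → limiting reagent.
n(L) = (2/3) × 3.039 = 2.026 mol
mass = 2.026 × 660.30 = 1338 g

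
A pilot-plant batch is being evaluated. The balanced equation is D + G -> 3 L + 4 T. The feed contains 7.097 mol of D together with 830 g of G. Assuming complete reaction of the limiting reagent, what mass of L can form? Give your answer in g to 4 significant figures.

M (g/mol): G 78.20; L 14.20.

n(D) = 7.097 mol
n(G) = 830.0 / 78.20 = 10.61 mol
n/ν for D = 7.097/1 = 7.097
n/ν for G = 10.61/1 = 10.61
Smallest n/ν is D → limiting reagent.
n(L) = (3/1) × 7.097 = 21.29 mol
mass = 21.29 × 14.20 = 302.3 g

302.3 g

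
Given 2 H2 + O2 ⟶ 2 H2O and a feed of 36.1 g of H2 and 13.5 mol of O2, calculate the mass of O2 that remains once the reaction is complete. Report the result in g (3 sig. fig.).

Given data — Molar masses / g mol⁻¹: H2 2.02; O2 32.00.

n(H2) = 36.10 / 2.02 = 17.87 mol
n(O2) = 13.50 mol
n/ν → H2: 8.935, O2: 13.50; H2 is limiting.
O2 consumed = (1/2) × 17.87 = 8.935 mol
O2 remaining = 13.50 − 8.935 = 4.565 mol
mass = 4.565 × 32.00 = 146.1 g

146 g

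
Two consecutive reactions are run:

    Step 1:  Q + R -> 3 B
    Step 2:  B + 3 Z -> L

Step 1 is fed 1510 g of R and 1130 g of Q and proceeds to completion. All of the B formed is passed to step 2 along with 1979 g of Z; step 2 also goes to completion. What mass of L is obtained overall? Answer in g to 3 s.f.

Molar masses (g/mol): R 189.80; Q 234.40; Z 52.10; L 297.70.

Step 1:
n(R) = 1510 / 189.80 = 7.956 mol
n(Q) = 1130 / 234.40 = 4.821 mol
n/ν for R = 7.956/1 = 7.956
n/ν for Q = 4.821/1 = 4.821
Smallest n/ν is Q → limiting reagent.
n(B) produced = (3/1) × 4.821 = 14.46 mol
Step 2:
n(B) available = 14.46 mol
n(Z) = 1979 / 52.10 = 37.98 mol
n/ν for B = 14.46/1 = 14.46
n/ν for Z = 37.98/3 = 12.66
Smallest n/ν is Z → limiting reagent.
n(L) = (1/3) × 37.98 = 12.66 mol
mass = 12.66 × 297.70 = 3769 g

3770 g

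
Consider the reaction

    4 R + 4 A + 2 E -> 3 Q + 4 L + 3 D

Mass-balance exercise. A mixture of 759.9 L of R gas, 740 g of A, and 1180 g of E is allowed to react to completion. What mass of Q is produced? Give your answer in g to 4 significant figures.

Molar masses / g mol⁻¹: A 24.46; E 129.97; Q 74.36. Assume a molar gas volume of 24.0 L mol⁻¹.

n(R) = 759.9 / 24.0 = 31.66 mol
n(A) = 740.0 / 24.46 = 30.25 mol
n(E) = 1180 / 129.97 = 9.079 mol
n/ν for R = 31.66/4 = 7.915
n/ν for A = 30.25/4 = 7.563
n/ν for E = 9.079/2 = 4.540
Smallest n/ν is E → limiting reagent.
n(Q) = (3/2) × 9.079 = 13.62 mol
mass = 13.62 × 74.36 = 1013 g

1013 g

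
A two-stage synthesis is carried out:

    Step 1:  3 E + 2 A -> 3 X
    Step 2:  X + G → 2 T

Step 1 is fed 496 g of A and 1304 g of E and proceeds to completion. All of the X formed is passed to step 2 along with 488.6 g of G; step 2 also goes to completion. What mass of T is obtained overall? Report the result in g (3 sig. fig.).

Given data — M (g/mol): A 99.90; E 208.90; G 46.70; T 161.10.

Step 1:
n(A) = 496.0 / 99.90 = 4.965 mol
n(E) = 1304 / 208.90 = 6.242 mol
n/ν for A = 4.965/2 = 2.483
n/ν for E = 6.242/3 = 2.081
Smallest n/ν is E → limiting reagent.
n(X) produced = (3/3) × 6.242 = 6.242 mol
Step 2:
n(X) available = 6.242 mol
n(G) = 488.6 / 46.70 = 10.46 mol
n/ν for X = 6.242/1 = 6.242
n/ν for G = 10.46/1 = 10.46
Smallest n/ν is X → limiting reagent.
n(T) = (2/1) × 6.242 = 12.48 mol
mass = 12.48 × 161.10 = 2011 g

2010 g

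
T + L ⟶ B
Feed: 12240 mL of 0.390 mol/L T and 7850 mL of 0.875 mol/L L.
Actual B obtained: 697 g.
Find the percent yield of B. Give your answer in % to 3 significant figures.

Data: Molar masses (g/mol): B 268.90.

n(T) = 0.390 × 12240/1000 = 4.774 mol
n(L) = 0.875 × 7850/1000 = 6.869 mol
n/ν for T = 4.774/1 = 4.774
n/ν for L = 6.869/1 = 6.869
Smallest n/ν is T → limiting reagent.
theoretical n(B) = (1/1) × 4.774 = 4.774 mol → 1284 g
% yield = 697 / 1284 × 100 = 54.28 %

54.3 %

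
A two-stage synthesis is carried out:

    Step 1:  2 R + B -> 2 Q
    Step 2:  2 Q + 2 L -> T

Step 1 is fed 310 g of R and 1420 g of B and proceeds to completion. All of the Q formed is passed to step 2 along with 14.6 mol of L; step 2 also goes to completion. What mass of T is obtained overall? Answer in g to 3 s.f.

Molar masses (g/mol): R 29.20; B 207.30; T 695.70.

Step 1:
n(R) = 310.0 / 29.20 = 10.62 mol
n(B) = 1420 / 207.30 = 6.850 mol
n/ν for R = 10.62/2 = 5.310
n/ν for B = 6.850/1 = 6.850
Smallest n/ν is R → limiting reagent.
n(Q) produced = (2/2) × 10.62 = 10.62 mol
Step 2:
n(Q) available = 10.62 mol
n(L) = 14.60 mol
n/ν for Q = 10.62/2 = 5.310
n/ν for L = 14.60/2 = 7.300
Smallest n/ν is Q → limiting reagent.
n(T) = (1/2) × 10.62 = 5.310 mol
mass = 5.310 × 695.70 = 3694 g

3690 g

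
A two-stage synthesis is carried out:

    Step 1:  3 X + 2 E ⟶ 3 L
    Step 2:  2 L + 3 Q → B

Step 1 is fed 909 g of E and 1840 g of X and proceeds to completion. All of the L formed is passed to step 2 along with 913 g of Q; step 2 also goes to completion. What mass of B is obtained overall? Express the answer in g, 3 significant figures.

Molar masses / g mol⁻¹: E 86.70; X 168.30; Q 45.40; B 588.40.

3220 g

Step 1:
n(E) = 909.0 / 86.70 = 10.48 mol
n(X) = 1840 / 168.30 = 10.93 mol
n/ν for E = 10.48/2 = 5.240
n/ν for X = 10.93/3 = 3.643
Smallest n/ν is X → limiting reagent.
n(L) produced = (3/3) × 10.93 = 10.93 mol
Step 2:
n(L) available = 10.93 mol
n(Q) = 913.0 / 45.40 = 20.11 mol
n/ν for L = 10.93/2 = 5.465
n/ν for Q = 20.11/3 = 6.703
Smallest n/ν is L → limiting reagent.
n(B) = (1/2) × 10.93 = 5.465 mol
mass = 5.465 × 588.40 = 3216 g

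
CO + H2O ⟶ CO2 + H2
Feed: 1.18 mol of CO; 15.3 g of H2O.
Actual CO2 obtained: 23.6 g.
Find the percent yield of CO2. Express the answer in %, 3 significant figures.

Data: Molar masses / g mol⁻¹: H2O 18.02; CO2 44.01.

n(CO) = 1.180 mol
n(H2O) = 15.30 / 18.02 = 0.8491 mol
n/ν for CO = 1.180/1 = 1.180
n/ν for H2O = 0.8491/1 = 0.8491
Smallest n/ν is H2O → limiting reagent.
theoretical n(CO2) = (1/1) × 0.8491 = 0.8491 mol → 37.37 g
% yield = 23.6 / 37.37 × 100 = 63.15 %

63.2 %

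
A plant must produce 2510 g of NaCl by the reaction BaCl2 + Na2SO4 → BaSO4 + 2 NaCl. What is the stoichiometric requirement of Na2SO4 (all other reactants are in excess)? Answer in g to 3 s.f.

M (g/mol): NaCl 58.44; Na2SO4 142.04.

3050 g

n(NaCl) = 2510 / 58.44 = 42.95 mol
n(Na2SO4) = (1/2) × 42.95 = 21.48 mol
mass = 21.48 × 142.04 = 3051 g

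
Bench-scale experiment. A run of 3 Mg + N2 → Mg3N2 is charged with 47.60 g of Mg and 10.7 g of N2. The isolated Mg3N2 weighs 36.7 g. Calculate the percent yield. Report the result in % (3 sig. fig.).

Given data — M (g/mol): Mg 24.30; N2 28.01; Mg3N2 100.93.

n(Mg) = 47.60 / 24.30 = 1.959 mol
n(N2) = 10.70 / 28.01 = 0.3820 mol
n/ν → Mg: 0.6530, N2: 0.3820; N2 is limiting.
theoretical n(Mg3N2) = (1/1) × 0.3820 = 0.3820 mol → 38.56 g
% yield = 36.7 / 38.56 × 100 = 95.18 %

95.2 %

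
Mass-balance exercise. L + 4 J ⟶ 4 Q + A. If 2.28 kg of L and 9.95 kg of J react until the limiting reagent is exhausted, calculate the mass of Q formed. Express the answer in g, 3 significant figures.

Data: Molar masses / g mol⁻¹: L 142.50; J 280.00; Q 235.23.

n(L) = 2.280×1000 / 142.50 = 16.00 mol
n(J) = 9.950×1000 / 280.00 = 35.54 mol
n/ν for L = 16.00/1 = 16.00
n/ν for J = 35.54/4 = 8.885
Smallest n/ν is J → limiting reagent.
n(Q) = (4/4) × 35.54 = 35.54 mol
mass = 35.54 × 235.23 = 8360 g

8360 g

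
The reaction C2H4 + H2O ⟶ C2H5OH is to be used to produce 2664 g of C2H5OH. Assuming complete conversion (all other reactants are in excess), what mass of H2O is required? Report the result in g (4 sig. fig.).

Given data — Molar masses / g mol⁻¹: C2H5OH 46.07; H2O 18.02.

1042 g

n(C2H5OH) = 2664 / 46.07 = 57.83 mol
n(H2O) = (1/1) × 57.83 = 57.83 mol
mass = 57.83 × 18.02 = 1042 g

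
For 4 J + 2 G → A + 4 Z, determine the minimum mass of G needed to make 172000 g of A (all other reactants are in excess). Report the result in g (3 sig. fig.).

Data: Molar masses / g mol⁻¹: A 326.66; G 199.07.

n(A) = 172000 / 326.66 = 526.5 mol
n(G) = (2/1) × 526.5 = 1053 mol
mass = 1053 × 199.07 = 209600 g

210000 g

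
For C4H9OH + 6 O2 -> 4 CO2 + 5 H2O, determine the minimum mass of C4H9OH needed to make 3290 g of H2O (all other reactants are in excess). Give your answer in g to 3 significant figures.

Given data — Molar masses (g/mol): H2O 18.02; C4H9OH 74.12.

2710 g

n(H2O) = 3290 / 18.02 = 182.6 mol
n(C4H9OH) = (1/5) × 182.6 = 36.52 mol
mass = 36.52 × 74.12 = 2707 g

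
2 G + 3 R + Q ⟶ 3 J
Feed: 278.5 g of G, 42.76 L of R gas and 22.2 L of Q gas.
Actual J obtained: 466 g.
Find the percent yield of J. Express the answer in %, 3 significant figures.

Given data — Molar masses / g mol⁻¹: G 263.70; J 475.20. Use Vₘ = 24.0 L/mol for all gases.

n(G) = 278.5 / 263.70 = 1.056 mol
n(R) = 42.76 / 24.0 = 1.782 mol
n(Q) = 22.20 / 24.0 = 0.9250 mol
n/ν for G = 1.056/2 = 0.5280
n/ν for R = 1.782/3 = 0.5940
n/ν for Q = 0.9250/1 = 0.9250
Smallest n/ν is G → limiting reagent.
theoretical n(J) = (3/2) × 1.056 = 1.584 mol → 752.7 g
% yield = 466 / 752.7 × 100 = 61.91 %

61.9 %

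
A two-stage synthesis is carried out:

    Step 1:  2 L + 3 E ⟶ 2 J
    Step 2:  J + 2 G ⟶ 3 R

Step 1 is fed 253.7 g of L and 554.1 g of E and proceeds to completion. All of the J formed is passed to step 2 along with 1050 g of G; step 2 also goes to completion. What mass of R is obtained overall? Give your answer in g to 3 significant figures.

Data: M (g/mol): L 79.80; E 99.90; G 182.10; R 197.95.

1710 g

Step 1:
n(L) = 253.7 / 79.80 = 3.179 mol
n(E) = 554.1 / 99.90 = 5.547 mol
n/ν → L: 1.590, E: 1.849; L is limiting.
n(J) produced = (2/2) × 3.179 = 3.179 mol
Step 2:
n(J) available = 3.179 mol
n(G) = 1050 / 182.10 = 5.766 mol
n/ν → J: 3.179, G: 2.883; G is limiting.
n(R) = (3/2) × 5.766 = 8.649 mol
mass = 8.649 × 197.95 = 1712 g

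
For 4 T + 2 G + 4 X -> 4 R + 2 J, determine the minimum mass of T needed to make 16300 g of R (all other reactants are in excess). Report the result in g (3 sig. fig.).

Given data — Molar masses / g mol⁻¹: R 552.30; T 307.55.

n(R) = 16300 / 552.30 = 29.51 mol
n(T) = (4/4) × 29.51 = 29.51 mol
mass = 29.51 × 307.55 = 9076 g

9080 g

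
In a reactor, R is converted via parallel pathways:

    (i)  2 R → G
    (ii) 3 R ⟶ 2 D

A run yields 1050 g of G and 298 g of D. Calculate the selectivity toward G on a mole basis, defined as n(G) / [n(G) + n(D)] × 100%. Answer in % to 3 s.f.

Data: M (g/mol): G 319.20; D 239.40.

72.5 %

n(G) = 1050 / 319.20 = 3.289 mol
n(D) = 298 / 239.40 = 1.245 mol
selectivity = 3.289/(3.289+1.245) × 100 = 72.54 %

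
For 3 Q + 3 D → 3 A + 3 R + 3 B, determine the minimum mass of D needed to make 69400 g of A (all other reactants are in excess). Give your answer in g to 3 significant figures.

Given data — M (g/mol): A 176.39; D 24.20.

9520 g

n(A) = 69400 / 176.39 = 393.4 mol
n(D) = (3/3) × 393.4 = 393.4 mol
mass = 393.4 × 24.20 = 9520 g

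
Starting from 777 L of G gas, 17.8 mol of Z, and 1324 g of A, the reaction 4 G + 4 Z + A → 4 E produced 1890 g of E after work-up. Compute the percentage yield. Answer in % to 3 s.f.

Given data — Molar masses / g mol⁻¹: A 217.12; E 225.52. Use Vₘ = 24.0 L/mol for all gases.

n(G) = 777.0 / 24.0 = 32.38 mol
n(Z) = 17.80 mol
n(A) = 1324 / 217.12 = 6.098 mol
n/ν → G: 8.095, Z: 4.450, A: 6.098; Z is limiting.
theoretical n(E) = (4/4) × 17.80 = 17.80 mol → 4014 g
% yield = 1890 / 4014 × 100 = 47.09 %

47.1 %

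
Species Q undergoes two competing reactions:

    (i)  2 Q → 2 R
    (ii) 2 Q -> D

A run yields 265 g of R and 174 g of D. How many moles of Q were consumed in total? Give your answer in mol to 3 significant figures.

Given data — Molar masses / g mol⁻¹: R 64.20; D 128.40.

n(R) = 265 / 64.20 = 4.128 mol
n(D) = 174 / 128.40 = 1.355 mol
n(Q) via (i) = (2/2)×4.128 = 4.128 mol
n(Q) via (ii) = (2/1)×1.355 = 2.710 mol
total n(Q) = 4.128 + 2.710 = 6.838 mol

6.84 mol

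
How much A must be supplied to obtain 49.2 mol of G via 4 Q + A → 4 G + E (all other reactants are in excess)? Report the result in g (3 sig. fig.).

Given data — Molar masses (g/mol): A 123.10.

1510 g

n(G) = 49.20 mol
n(A) = (1/4) × 49.20 = 12.30 mol
mass = 12.30 × 123.10 = 1514 g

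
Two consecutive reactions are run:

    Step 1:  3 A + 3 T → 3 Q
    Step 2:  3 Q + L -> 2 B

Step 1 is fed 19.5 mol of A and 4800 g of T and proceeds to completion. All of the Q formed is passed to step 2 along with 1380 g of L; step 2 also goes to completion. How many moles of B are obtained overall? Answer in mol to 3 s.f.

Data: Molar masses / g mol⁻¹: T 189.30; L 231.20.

11.9 mol

Step 1:
n(A) = 19.50 mol
n(T) = 4800 / 189.30 = 25.36 mol
n/ν for A = 19.50/3 = 6.500
n/ν for T = 25.36/3 = 8.453
Smallest n/ν is A → limiting reagent.
n(Q) produced = (3/3) × 19.50 = 19.50 mol
Step 2:
n(Q) available = 19.50 mol
n(L) = 1380 / 231.20 = 5.969 mol
n/ν for Q = 19.50/3 = 6.500
n/ν for L = 5.969/1 = 5.969
Smallest n/ν is L → limiting reagent.
n(B) = (2/1) × 5.969 = 11.94 mol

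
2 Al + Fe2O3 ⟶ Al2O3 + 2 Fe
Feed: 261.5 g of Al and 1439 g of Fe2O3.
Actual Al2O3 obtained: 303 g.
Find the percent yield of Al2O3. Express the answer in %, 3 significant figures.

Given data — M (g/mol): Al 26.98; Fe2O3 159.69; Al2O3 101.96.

61.3 %

n(Al) = 261.5 / 26.98 = 9.692 mol
n(Fe2O3) = 1439 / 159.69 = 9.011 mol
n/ν for Al = 9.692/2 = 4.846
n/ν for Fe2O3 = 9.011/1 = 9.011
Smallest n/ν is Al → limiting reagent.
theoretical n(Al2O3) = (1/2) × 9.692 = 4.846 mol → 494.1 g
% yield = 303 / 494.1 × 100 = 61.32 %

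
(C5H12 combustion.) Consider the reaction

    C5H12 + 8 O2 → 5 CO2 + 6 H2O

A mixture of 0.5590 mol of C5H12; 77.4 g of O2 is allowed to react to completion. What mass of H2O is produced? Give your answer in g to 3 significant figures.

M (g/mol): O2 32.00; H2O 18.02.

n(C5H12) = 0.5590 mol
n(O2) = 77.40 / 32.00 = 2.419 mol
n/ν for C5H12 = 0.5590/1 = 0.5590
n/ν for O2 = 2.419/8 = 0.3024
Smallest n/ν is O2 → limiting reagent.
n(H2O) = (6/8) × 2.419 = 1.814 mol
mass = 1.814 × 18.02 = 32.69 g

32.7 g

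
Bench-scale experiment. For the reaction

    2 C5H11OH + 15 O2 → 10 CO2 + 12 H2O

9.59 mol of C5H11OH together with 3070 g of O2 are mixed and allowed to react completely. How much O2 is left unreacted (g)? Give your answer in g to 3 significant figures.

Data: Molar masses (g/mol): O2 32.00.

768 g

n(C5H11OH) = 9.590 mol
n(O2) = 3070 / 32.00 = 95.94 mol
n/ν for C5H11OH = 9.590/2 = 4.795
n/ν for O2 = 95.94/15 = 6.396
Smallest n/ν is C5H11OH → limiting reagent.
O2 consumed = (15/2) × 9.590 = 71.93 mol
O2 remaining = 95.94 − 71.93 = 24.01 mol
mass = 24.01 × 32.00 = 768.3 g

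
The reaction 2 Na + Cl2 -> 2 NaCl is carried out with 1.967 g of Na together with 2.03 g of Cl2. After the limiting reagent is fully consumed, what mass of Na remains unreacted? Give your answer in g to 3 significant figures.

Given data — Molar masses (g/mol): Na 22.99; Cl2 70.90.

n(Na) = 1.967 / 22.99 = 0.08556 mol
n(Cl2) = 2.030 / 70.90 = 0.02863 mol
n/ν for Na = 0.08556/2 = 0.04278
n/ν for Cl2 = 0.02863/1 = 0.02863
Smallest n/ν is Cl2 → limiting reagent.
Na consumed = (2/1) × 0.02863 = 0.05726 mol
Na remaining = 0.08556 − 0.05726 = 0.02830 mol
mass = 0.02830 × 22.99 = 0.6506 g

0.651 g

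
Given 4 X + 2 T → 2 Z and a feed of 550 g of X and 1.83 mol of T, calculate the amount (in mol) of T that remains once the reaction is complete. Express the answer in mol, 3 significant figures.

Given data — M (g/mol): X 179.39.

n(X) = 550.0 / 179.39 = 3.066 mol
n(T) = 1.830 mol
n/ν for X = 3.066/4 = 0.7665
n/ν for T = 1.830/2 = 0.9150
Smallest n/ν is X → limiting reagent.
T consumed = (2/4) × 3.066 = 1.533 mol
T remaining = 1.830 − 1.533 = 0.2970 mol

0.297 mol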